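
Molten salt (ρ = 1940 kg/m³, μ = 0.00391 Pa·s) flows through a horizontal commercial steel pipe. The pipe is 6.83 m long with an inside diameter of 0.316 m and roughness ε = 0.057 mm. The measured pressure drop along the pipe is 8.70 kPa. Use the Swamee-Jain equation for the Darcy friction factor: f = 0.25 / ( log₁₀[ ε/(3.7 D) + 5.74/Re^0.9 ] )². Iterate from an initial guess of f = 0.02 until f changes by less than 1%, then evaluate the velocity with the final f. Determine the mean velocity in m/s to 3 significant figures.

V ≈ 5.31 m/s

Rearranging Darcy-Weisbach: V = √(2·ΔP·D/(f·L·ρ)). With ε/D = 5.7e-05/0.316 = 0.00018, iterate starting from f = 0.02:
  f = 0.02 → V = √(2·8700·0.316/(0.02·6.83·1940)) = 4.555 m/s; Re = ρVD/μ = 7.142e+05; f → 0.01488
  f = 0.01488 → V = 5.28 m/s; Re = 8.279e+05; f → 0.01473
  f = 0.01473 → V = 5.308 m/s; Re = 8.323e+05; f → 0.01472
Converged (Δf/f < 1%). With the final f = 0.01472: V = √(2·8700·0.316/(0.01472·6.83·1940)) = 5.309 m/s.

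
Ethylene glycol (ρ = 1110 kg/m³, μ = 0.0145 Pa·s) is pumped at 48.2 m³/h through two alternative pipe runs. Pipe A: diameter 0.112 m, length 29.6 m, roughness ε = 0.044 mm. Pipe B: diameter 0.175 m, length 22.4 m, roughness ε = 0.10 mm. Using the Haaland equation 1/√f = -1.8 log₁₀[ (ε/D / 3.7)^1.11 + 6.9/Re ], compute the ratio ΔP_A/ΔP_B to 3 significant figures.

ΔP_A/ΔP_B ≈ 10.9

Pipe A: V = Q/A = 0.01339/0.009852 = 1.359 m/s; Re = 1.165e+04; ε/D = 0.000393; Haaland → f = 0.03014; ΔP_A = f(L/D)(ρV²/2) = 8165 Pa.
Pipe B: V = Q/A = 0.01339/0.02405 = 0.5566 m/s; Re = 7457; ε/D = 0.000571; Haaland → f = 0.03414; ΔP_B = f(L/D)(ρV²/2) = 751.4 Pa.
ΔP_A/ΔP_B = 8165/751.4 = 10.9.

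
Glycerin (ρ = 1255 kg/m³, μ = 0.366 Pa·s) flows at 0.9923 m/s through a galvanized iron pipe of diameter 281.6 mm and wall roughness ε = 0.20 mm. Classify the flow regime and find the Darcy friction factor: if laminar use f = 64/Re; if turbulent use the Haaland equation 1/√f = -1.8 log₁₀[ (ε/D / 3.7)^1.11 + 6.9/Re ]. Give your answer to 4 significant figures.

Re = ρVD/μ = 1255·0.9923·0.2816/0.366 = 958.2.
Re < 2300 → laminar, so f = 64/Re = 0.06679 (roughness is irrelevant in laminar flow).

f ≈ 0.06679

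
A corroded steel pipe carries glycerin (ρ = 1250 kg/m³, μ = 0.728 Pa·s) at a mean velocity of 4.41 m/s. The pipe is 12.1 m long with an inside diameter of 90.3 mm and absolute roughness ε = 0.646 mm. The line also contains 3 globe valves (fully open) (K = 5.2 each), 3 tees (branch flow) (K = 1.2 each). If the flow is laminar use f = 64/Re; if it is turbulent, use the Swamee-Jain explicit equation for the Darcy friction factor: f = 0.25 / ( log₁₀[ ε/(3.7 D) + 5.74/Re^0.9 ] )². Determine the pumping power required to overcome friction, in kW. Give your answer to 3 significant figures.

P ≈ 10.9 kW

Reynolds number Re = ρVD/μ = 1250 · 4.41 · 0.0903 / 0.728 = 683.8.
Re < 2300 → laminar flow, so f = 64/Re = 64/683.8 = 0.0936 (the turbulent correlation is not needed).
Total minor-loss coefficient ΣK = 3·5.2 + 3·1.2 = 19.2.
ΔP = [f·L/D + ΣK]·(ρV²/2) = [0.0936·12.1/0.0903 + 19.2]·(1250·4.41²/2) = [12.54 + 19.2]·1.216e+04 = 3.858e+05 Pa.
Q = V·A = 4.41·0.006404 = 0.02824 m³/s.
Pumping power P = QΔP = 0.02824·3.858e+05 = 10900 W = 10.9 kW.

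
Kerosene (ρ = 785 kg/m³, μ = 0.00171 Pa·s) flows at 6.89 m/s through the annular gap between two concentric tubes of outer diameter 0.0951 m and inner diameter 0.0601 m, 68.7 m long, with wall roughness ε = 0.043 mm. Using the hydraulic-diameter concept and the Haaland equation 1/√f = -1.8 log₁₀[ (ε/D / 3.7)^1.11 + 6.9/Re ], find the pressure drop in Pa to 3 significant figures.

Hydraulic diameter D_h = 4A/P = D_o - D_i = 0.0951 - 0.0601 = 0.035 m.
Re = ρVD_h/μ = 785·6.89·0.035/0.00171 = 1.107e+05.
ε/D_h = 4.3e-05/0.035 = 0.00123; Haaland gives 1/√f = -1.8 log₁₀[0.000138+6.23e-05] = 6.659, so f = 0.02255.
ΔP = f(L/D_h)(ρV²/2) = 0.02255·68.7/0.035·1.863e+04 = 8.249e+05 Pa.

ΔP ≈ 825000 Pa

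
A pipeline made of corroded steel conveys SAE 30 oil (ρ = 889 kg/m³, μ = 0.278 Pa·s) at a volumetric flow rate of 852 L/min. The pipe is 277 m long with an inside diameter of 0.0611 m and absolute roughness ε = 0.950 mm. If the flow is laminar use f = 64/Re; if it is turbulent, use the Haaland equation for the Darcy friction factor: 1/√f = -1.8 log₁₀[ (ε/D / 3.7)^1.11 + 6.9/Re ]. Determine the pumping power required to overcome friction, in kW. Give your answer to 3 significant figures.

P ≈ 45.4 kW

Q = 852 L/min = 852/60000 = 0.0142 m³/s.
Cross-sectional area A = πD²/4 = π(0.0611)²/4 = 0.002932 m²; mean velocity V = Q/A = 0.0142/0.002932 = 4.843 m/s.
Reynolds number Re = ρVD/μ = 889 · 4.843 · 0.0611 / 0.278 = 946.3.
Re < 2300 → laminar flow, so f = 64/Re = 64/946.3 = 0.06763 (the turbulent correlation is not needed).
Darcy-Weisbach: ΔP = f(L/D)(ρV²/2) = 0.06763·(277/0.0611)·(889·4.843²/2) = 0.06763·4534·1.043e+04 = 3.197e+06 Pa.
Pumping power P = QΔP = 0.0142·3.197e+06 = 45390 W = 45.4 kW.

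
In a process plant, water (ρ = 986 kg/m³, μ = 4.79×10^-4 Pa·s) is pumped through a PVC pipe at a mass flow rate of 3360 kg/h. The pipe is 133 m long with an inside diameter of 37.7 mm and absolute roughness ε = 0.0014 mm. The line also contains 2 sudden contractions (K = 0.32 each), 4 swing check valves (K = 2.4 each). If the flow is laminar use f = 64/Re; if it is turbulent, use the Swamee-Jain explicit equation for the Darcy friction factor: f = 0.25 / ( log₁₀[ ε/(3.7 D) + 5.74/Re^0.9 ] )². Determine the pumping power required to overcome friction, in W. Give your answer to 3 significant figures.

P ≈ 26.8 W

ṁ = 3360 kg/h = 3360/3600 = 0.9333 kg/s.
A = πD²/4 = π(0.0377)²/4 = 0.001116 m²; mean velocity V = ṁ/(ρA) = 0.9333/(986 · 0.001116) = 0.848 m/s.
Reynolds number Re = ρVD/μ = 986 · 0.848 · 0.0377 / 0.000479 = 6.581e+04.
Re > 4000 → turbulent. Relative roughness ε/D = 1.4e-06/0.0377 = 3.71e-05. Swamee-Jain: f = 0.25/(log₁₀[3.71e-05/3.7 + 5.74/6.581e+04^0.9])² = 0.25/(log₁₀[1e-05 + 0.000265])² = 0.25/(-3.561)² = 0.01971.
Total minor-loss coefficient ΣK = 2·0.32 + 4·2.4 = 10.2.
ΔP = [f·L/D + ΣK]·(ρV²/2) = [0.01971·133/0.0377 + 10.2]·(986·0.848²/2) = [69.54 + 10.2]·354.5 = 2.828e+04 Pa.
Q = ṁ/ρ = 0.9333/986 = 0.0009466 m³/s.
Pumping power P = QΔP = 0.0009466·2.828e+04 = 26.77 W = 26.8 W.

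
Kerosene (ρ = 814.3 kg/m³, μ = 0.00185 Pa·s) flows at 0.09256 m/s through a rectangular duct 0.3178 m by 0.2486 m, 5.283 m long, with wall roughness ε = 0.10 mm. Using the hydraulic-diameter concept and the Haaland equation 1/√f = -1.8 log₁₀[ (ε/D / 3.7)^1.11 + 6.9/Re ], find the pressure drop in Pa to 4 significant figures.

Hydraulic diameter D_h = 4A/P = 4·(0.3178·0.2486)/(2·(0.3178+0.2486)) = 0.316/1.133 = 0.279 m.
Re = ρVD_h/μ = 814.3·0.09256·0.279/0.00185 = 1.137e+04.
ε/D_h = 0.0001/0.279 = 0.000358; Haaland gives 1/√f = -1.8 log₁₀[3.51e-05+0.000607] = 5.746, so f = 0.03029.
ΔP = f(L/D_h)(ρV²/2) = 0.03029·5.283/0.279·3.488 = 2.001 Pa.

ΔP ≈ 2.001 Pa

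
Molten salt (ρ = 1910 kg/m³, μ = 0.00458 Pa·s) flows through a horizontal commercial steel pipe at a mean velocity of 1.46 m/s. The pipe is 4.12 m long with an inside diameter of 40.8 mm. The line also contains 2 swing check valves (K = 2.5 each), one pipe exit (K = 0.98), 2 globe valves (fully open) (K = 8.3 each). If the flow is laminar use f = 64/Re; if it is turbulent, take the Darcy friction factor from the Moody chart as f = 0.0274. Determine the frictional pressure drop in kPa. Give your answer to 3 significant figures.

ΔP ≈ 51.6 kPa

Reynolds number Re = ρVD/μ = 1910 · 1.46 · 0.0408 / 0.00458 = 2.484e+04.
Re > 4000 → turbulent; use the Moody-chart value f = 0.0274.
Total minor-loss coefficient ΣK = 2·2.5 + 1·0.98 + 2·8.3 = 22.6.
ΔP = [f·L/D + ΣK]·(ρV²/2) = [0.0274·4.12/0.0408 + 22.6]·(1910·1.46²/2) = [2.767 + 22.6]·2036 = 5.16e+04 Pa.
ΔP = 5.16e+04 Pa = 51.6 kPa.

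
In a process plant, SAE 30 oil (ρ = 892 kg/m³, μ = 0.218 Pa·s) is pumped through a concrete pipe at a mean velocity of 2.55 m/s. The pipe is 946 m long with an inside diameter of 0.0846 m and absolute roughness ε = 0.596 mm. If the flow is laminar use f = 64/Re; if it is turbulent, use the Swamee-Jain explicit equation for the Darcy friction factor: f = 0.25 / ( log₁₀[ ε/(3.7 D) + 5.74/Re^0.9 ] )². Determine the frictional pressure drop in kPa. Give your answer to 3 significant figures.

ΔP ≈ 2350 kPa

Reynolds number Re = ρVD/μ = 892 · 2.55 · 0.0846 / 0.218 = 882.7.
Re < 2300 → laminar flow, so f = 64/Re = 64/882.7 = 0.0725 (the turbulent correlation is not needed).
Darcy-Weisbach: ΔP = f(L/D)(ρV²/2) = 0.0725·(946/0.0846)·(892·2.55²/2) = 0.0725·1.118e+04·2900 = 2.351e+06 Pa.
ΔP = 2.351e+06 Pa = 2350 kPa.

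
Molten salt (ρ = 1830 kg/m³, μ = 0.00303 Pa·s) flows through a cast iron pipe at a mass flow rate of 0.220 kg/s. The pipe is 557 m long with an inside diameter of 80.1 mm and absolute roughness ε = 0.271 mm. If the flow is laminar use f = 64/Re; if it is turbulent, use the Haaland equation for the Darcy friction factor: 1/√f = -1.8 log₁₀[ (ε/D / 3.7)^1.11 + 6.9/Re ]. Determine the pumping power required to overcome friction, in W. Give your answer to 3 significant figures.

P ≈ 0.0241 W

A = πD²/4 = π(0.0801)²/4 = 0.005039 m²; mean velocity V = ṁ/(ρA) = 0.22/(1830 · 0.005039) = 0.02386 m/s.
Reynolds number Re = ρVD/μ = 1830 · 0.02386 · 0.0801 / 0.00303 = 1154.
Re < 2300 → laminar flow, so f = 64/Re = 64/1154 = 0.05545 (the turbulent correlation is not needed).
Darcy-Weisbach: ΔP = f(L/D)(ρV²/2) = 0.05545·(557/0.0801)·(1830·0.02386²/2) = 0.05545·6954·0.5208 = 200.8 Pa.
Q = ṁ/ρ = 0.22/1830 = 0.0001202 m³/s.
Pumping power P = QΔP = 0.0001202·200.8 = 0.02414 W = 0.0241 W.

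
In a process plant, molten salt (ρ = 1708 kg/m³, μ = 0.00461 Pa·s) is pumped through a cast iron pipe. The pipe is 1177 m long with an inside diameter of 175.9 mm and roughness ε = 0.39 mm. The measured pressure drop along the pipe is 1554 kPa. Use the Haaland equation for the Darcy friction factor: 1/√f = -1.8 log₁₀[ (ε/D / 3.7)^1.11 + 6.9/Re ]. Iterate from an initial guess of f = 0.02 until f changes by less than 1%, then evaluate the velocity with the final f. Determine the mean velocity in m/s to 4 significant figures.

Rearranging Darcy-Weisbach: V = √(2·ΔP·D/(f·L·ρ)). With ε/D = 0.00039/0.1759 = 0.00222, iterate starting from f = 0.02:
  f = 0.02 → V = √(2·1.554e+06·0.1759/(0.02·1177·1708)) = 3.687 m/s; Re = ρVD/μ = 2.403e+05; f → 0.02474
  f = 0.02474 → V = 3.316 m/s; Re = 2.161e+05; f → 0.0248
Converged (Δf/f < 1%). With the final f = 0.0248: V = √(2·1.554e+06·0.1759/(0.0248·1177·1708)) = 3.311 m/s.

V ≈ 3.311 m/s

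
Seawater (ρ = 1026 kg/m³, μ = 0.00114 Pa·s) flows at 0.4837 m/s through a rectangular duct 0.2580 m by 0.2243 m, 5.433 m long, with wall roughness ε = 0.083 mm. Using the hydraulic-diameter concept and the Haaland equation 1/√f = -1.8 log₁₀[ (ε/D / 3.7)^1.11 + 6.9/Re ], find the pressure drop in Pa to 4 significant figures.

Hydraulic diameter D_h = 4A/P = 4·(0.258·0.2243)/(2·(0.258+0.2243)) = 0.2315/0.9646 = 0.24 m.
Re = ρVD_h/μ = 1026·0.4837·0.24/0.00114 = 1.045e+05.
ε/D_h = 8.3e-05/0.24 = 0.000346; Haaland gives 1/√f = -1.8 log₁₀[3.37e-05+6.6e-05] = 7.202, so f = 0.01928.
ΔP = f(L/D_h)(ρV²/2) = 0.01928·5.433/0.24·120 = 52.39 Pa.

ΔP ≈ 52.39 Pa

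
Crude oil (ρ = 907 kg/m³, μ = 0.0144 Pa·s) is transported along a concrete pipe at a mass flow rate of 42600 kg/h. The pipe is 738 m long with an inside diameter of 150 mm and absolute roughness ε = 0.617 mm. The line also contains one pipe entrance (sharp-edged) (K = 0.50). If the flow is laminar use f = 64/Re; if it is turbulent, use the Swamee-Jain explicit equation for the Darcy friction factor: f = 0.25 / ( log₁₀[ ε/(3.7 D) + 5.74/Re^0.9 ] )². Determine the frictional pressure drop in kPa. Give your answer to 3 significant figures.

ṁ = 42600 kg/h = 42600/3600 = 11.83 kg/s.
A = πD²/4 = π(0.15)²/4 = 0.01767 m²; mean velocity V = ṁ/(ρA) = 11.83/(907 · 0.01767) = 0.7383 m/s.
Reynolds number Re = ρVD/μ = 907 · 0.7383 · 0.15 / 0.0144 = 6975.
Re > 4000 → turbulent. Relative roughness ε/D = 0.000617/0.15 = 0.00411. Swamee-Jain: f = 0.25/(log₁₀[0.00411/3.7 + 5.74/6975^0.9])² = 0.25/(log₁₀[0.00111 + 0.00199])² = 0.25/(-2.508)² = 0.03975.
Total minor-loss coefficient ΣK = 1·0.5 = 0.5.
ΔP = [f·L/D + ΣK]·(ρV²/2) = [0.03975·738/0.15 + 0.5]·(907·0.7383²/2) = [195.6 + 0.5]·247.2 = 4.847e+04 Pa.
ΔP = 4.847e+04 Pa = 48.5 kPa.

ΔP ≈ 48.5 kPa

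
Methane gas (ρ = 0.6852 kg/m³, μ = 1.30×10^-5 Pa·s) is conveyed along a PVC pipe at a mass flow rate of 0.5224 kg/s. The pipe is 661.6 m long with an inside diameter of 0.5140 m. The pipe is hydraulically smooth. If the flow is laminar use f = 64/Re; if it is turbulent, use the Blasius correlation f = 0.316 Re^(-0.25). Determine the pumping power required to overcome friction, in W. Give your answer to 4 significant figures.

P ≈ 80.75 W

A = πD²/4 = π(0.514)²/4 = 0.2075 m²; mean velocity V = ṁ/(ρA) = 0.5224/(0.6852 · 0.2075) = 3.674 m/s.
Reynolds number Re = ρVD/μ = 0.6852 · 3.674 · 0.514 / 1.3e-05 = 9.954e+04.
Re > 4000 → turbulent. Smooth-pipe (Blasius): f = 0.316 Re^(-0.25) = 0.316/(9.954e+04)^0.25 = 0.01779.
Darcy-Weisbach: ΔP = f(L/D)(ρV²/2) = 0.01779·(661.6/0.514)·(0.6852·3.674²/2) = 0.01779·1287·4.625 = 105.9 Pa.
Q = ṁ/ρ = 0.5224/0.6852 = 0.7624 m³/s.
Pumping power P = QΔP = 0.7624·105.9 = 80.748 W = 80.75 W.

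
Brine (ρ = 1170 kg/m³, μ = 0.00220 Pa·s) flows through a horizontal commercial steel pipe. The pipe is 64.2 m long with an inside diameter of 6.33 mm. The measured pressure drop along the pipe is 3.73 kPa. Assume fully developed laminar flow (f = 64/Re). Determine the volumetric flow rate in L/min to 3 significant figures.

Q ≈ 0.0624 L/min

For laminar flow, f = 64/Re with Re = ρVD/μ, so Darcy-Weisbach reduces to ΔP = 32μLV/D². Solving for V: V = ΔP·D²/(32μL) = 3730·(0.00633)²/(32·0.0022·64.2) = 0.03307 m/s.
Check: Re = ρVD/μ = 1170·0.03307·0.00633/0.0022 = 111.3 < 2300, so the laminar assumption holds.
Q = V·A = 0.03307·(π/4·0.00633²) = 1.041e-06 m³/s = 0.0624 L/min.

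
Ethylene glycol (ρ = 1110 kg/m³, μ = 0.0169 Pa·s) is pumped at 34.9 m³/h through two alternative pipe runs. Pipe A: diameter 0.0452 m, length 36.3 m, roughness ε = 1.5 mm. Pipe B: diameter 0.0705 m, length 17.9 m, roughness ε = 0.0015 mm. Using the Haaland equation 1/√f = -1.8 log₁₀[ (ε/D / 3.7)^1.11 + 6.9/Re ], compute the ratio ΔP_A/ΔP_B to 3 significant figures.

Pipe A: V = Q/A = 0.009694/0.001605 = 6.042 m/s; Re = 1.794e+04; ε/D = 0.0332; Haaland → f = 0.06139; ΔP_A = f(L/D)(ρV²/2) = 9.988e+05 Pa.
Pipe B: V = Q/A = 0.009694/0.003904 = 2.483 m/s; Re = 1.15e+04; ε/D = 2.13e-05; Haaland → f = 0.02975; ΔP_B = f(L/D)(ρV²/2) = 2.586e+04 Pa.
ΔP_A/ΔP_B = 9.988e+05/2.586e+04 = 38.6.

ΔP_A/ΔP_B ≈ 38.6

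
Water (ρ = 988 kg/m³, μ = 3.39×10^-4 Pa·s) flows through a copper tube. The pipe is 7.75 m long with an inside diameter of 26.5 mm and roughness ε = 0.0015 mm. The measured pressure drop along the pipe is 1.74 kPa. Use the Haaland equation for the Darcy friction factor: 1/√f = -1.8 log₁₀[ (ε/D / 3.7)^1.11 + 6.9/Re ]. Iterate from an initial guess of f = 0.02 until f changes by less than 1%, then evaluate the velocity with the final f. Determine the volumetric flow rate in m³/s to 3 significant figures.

Q ≈ 4.27×10^-4 m³/s

Rearranging Darcy-Weisbach: V = √(2·ΔP·D/(f·L·ρ)). With ε/D = 1.5e-06/0.0265 = 5.66e-05, iterate starting from f = 0.02:
  f = 0.02 → V = √(2·1740·0.0265/(0.02·7.75·988)) = 0.776 m/s; Re = ρVD/μ = 5.993e+04; f → 0.02006
Converged (Δf/f < 1%). With the final f = 0.02006: V = √(2·1740·0.0265/(0.02006·7.75·988)) = 0.7748 m/s.
Q = V·A = 0.7748·(π/4·0.0265²) = 0.0004273 m³/s = 4.27×10^-4 m³/s.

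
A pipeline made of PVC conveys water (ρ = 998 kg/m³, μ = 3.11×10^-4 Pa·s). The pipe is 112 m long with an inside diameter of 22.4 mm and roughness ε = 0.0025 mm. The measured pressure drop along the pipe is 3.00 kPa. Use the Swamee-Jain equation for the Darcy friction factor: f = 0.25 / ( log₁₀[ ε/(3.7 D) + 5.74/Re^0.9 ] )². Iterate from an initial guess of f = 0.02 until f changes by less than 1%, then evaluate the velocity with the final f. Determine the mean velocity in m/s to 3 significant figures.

V ≈ 0.207 m/s

Rearranging Darcy-Weisbach: V = √(2·ΔP·D/(f·L·ρ)). With ε/D = 2.5e-06/0.0224 = 0.000112, iterate starting from f = 0.02:
  f = 0.02 → V = √(2·3000·0.0224/(0.02·112·998)) = 0.2452 m/s; Re = ρVD/μ = 1.762e+04; f → 0.02691
  f = 0.02691 → V = 0.2114 m/s; Re = 1.519e+04; f → 0.02794
  f = 0.02794 → V = 0.2075 m/s; Re = 1.491e+04; f → 0.02807
Converged (Δf/f < 1%). With the final f = 0.02807: V = √(2·3000·0.0224/(0.02807·112·998)) = 0.207 m/s.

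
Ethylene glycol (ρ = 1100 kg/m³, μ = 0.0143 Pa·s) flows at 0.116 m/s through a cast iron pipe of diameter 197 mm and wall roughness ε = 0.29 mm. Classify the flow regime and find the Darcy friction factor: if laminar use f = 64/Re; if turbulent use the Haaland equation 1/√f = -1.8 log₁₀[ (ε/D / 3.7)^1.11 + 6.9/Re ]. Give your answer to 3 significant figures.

f ≈ 0.0364

Re = ρVD/μ = 1100·0.116·0.197/0.0143 = 1758.
Re < 2300 → laminar, so f = 64/Re = 0.03641 (roughness is irrelevant in laminar flow).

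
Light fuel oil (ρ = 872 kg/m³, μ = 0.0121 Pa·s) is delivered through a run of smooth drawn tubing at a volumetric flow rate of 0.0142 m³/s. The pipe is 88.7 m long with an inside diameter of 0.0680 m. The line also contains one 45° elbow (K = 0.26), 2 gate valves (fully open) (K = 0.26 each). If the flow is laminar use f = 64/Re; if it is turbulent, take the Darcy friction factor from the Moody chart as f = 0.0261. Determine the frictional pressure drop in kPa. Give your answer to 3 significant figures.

Cross-sectional area A = πD²/4 = π(0.068)²/4 = 0.003632 m²; mean velocity V = Q/A = 0.0142/0.003632 = 3.91 m/s.
Reynolds number Re = ρVD/μ = 872 · 3.91 · 0.068 / 0.0121 = 1.916e+04.
Re > 4000 → turbulent; use the Moody-chart value f = 0.0261.
Total minor-loss coefficient ΣK = 1·0.26 + 2·0.26 = 0.78.
ΔP = [f·L/D + ΣK]·(ρV²/2) = [0.0261·88.7/0.068 + 0.78]·(872·3.91²/2) = [34.05 + 0.78]·6666 = 2.321e+05 Pa.
ΔP = 2.321e+05 Pa = 232 kPa.

ΔP ≈ 232 kPa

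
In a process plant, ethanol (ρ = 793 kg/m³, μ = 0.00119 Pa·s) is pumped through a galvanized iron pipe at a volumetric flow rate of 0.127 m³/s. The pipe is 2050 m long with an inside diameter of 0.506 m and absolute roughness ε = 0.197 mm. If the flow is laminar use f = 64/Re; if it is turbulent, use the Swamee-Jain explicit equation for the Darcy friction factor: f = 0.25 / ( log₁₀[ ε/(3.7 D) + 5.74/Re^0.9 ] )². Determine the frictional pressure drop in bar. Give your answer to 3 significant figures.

ΔP ≈ 0.117 bar

Cross-sectional area A = πD²/4 = π(0.506)²/4 = 0.2011 m²; mean velocity V = Q/A = 0.127/0.2011 = 0.6316 m/s.
Reynolds number Re = ρVD/μ = 793 · 0.6316 · 0.506 / 0.00119 = 2.13e+05.
Re > 4000 → turbulent. Relative roughness ε/D = 0.000197/0.506 = 0.000389. Swamee-Jain: f = 0.25/(log₁₀[0.000389/3.7 + 5.74/2.13e+05^0.9])² = 0.25/(log₁₀[0.000105 + 9.19e-05])² = 0.25/(-3.705)² = 0.01821.
Darcy-Weisbach: ΔP = f(L/D)(ρV²/2) = 0.01821·(2050/0.506)·(793·0.6316²/2) = 0.01821·4051·158.1 = 1.167e+04 Pa.
ΔP = 1.167e+04 Pa = 0.117 bar.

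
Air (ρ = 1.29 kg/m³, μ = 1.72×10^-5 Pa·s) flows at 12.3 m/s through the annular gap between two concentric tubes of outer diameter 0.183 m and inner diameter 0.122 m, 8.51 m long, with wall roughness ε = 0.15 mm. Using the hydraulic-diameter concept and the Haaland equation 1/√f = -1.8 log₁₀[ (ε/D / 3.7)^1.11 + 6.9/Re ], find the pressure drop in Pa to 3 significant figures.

Hydraulic diameter D_h = 4A/P = D_o - D_i = 0.183 - 0.122 = 0.061 m.
Re = ρVD_h/μ = 1.29·12.3·0.061/1.72e-05 = 5.627e+04.
ε/D_h = 0.00015/0.061 = 0.00246; Haaland gives 1/√f = -1.8 log₁₀[0.000297+0.000123] = 6.079, so f = 0.02706.
ΔP = f(L/D_h)(ρV²/2) = 0.02706·8.51/0.061·97.58 = 368.4 Pa.

ΔP ≈ 368 Pa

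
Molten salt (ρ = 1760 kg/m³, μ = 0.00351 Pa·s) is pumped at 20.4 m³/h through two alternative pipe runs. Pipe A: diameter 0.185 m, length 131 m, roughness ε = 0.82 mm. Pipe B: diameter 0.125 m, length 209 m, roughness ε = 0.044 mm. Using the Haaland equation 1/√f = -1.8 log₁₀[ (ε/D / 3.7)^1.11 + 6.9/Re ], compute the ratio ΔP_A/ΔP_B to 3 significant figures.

Pipe A: V = Q/A = 0.005667/0.02688 = 0.2108 m/s; Re = 1.956e+04; ε/D = 0.00443; Haaland → f = 0.03353; ΔP_A = f(L/D)(ρV²/2) = 928.4 Pa.
Pipe B: V = Q/A = 0.005667/0.01227 = 0.4618 m/s; Re = 2.894e+04; ε/D = 0.000352; Haaland → f = 0.0243; ΔP_B = f(L/D)(ρV²/2) = 7622 Pa.
ΔP_A/ΔP_B = 928.4/7622 = 0.122.

ΔP_A/ΔP_B ≈ 0.122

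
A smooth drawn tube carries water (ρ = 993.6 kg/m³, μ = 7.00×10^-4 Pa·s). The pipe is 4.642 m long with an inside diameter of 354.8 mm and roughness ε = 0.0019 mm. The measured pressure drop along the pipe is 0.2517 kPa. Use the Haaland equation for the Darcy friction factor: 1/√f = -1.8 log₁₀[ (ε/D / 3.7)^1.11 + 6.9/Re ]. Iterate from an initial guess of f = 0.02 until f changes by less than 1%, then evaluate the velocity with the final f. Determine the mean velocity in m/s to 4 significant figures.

V ≈ 1.807 m/s

Rearranging Darcy-Weisbach: V = √(2·ΔP·D/(f·L·ρ)). With ε/D = 1.9e-06/0.3548 = 5.36e-06, iterate starting from f = 0.02:
  f = 0.02 → V = √(2·251.7·0.3548/(0.02·4.642·993.6)) = 1.391 m/s; Re = ρVD/μ = 7.008e+05; f → 0.01238
  f = 0.01238 → V = 1.768 m/s; Re = 8.906e+05; f → 0.0119
  f = 0.0119 → V = 1.804 m/s; Re = 9.085e+05; f → 0.01186
Converged (Δf/f < 1%). With the final f = 0.01186: V = √(2·251.7·0.3548/(0.01186·4.642·993.6)) = 1.807 m/s.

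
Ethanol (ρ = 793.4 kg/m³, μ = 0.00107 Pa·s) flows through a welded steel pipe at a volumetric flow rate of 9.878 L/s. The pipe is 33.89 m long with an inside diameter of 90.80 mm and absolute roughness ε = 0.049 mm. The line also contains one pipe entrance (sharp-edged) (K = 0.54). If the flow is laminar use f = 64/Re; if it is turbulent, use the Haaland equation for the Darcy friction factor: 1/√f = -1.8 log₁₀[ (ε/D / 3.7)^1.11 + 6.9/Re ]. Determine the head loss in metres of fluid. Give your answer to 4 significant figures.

Q = 9.878 L/s = 9.878/1000 = 0.009878 m³/s.
Cross-sectional area A = πD²/4 = π(0.0908)²/4 = 0.006475 m²; mean velocity V = Q/A = 0.009878/0.006475 = 1.525 m/s.
Reynolds number Re = ρVD/μ = 793.4 · 1.525 · 0.0908 / 0.00107 = 1.027e+05.
Re > 4000 → turbulent. Relative roughness ε/D = 4.9e-05/0.0908 = 0.00054. Haaland: 1/√f = -1.8 log₁₀[(0.00054/3.7)^1.11 + 6.9/1.027e+05] = -1.8 log₁₀[5.52e-05 + 6.72e-05] = 7.042, so f = 0.02016.
Total minor-loss coefficient ΣK = 1·0.54 = 0.54.
ΔP = [f·L/D + ΣK]·(ρV²/2) = [0.02016·33.89/0.0908 + 0.54]·(793.4·1.525²/2) = [7.526 + 0.54]·923.2 = 7446 Pa.
Head loss h_f = ΔP/(ρg) = 7446/(793.4·9.81) = 0.9567 m.

h_f ≈ 0.9567 m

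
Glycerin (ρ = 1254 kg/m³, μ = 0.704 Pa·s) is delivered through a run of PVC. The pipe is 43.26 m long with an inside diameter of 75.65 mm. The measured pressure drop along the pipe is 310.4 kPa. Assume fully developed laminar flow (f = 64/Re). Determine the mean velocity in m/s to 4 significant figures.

For laminar flow, f = 64/Re with Re = ρVD/μ, so Darcy-Weisbach reduces to ΔP = 32μLV/D². Solving for V: V = ΔP·D²/(32μL) = 3.104e+05·(0.07565)²/(32·0.704·43.26) = 1.823 m/s.
Check: Re = ρVD/μ = 1254·1.823·0.07565/0.704 = 245.6 < 2300, so the laminar assumption holds.

V ≈ 1.823 m/s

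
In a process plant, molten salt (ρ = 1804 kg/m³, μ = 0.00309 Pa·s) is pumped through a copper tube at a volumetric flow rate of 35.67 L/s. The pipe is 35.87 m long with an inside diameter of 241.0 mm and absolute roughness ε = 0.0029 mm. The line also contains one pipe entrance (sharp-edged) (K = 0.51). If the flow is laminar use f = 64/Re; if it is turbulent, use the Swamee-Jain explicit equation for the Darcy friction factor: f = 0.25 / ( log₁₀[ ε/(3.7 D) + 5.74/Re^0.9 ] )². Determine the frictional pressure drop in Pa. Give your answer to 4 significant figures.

ΔP ≈ 1725 Pa

Q = 35.67 L/s = 35.67/1000 = 0.03567 m³/s.
Cross-sectional area A = πD²/4 = π(0.241)²/4 = 0.04562 m²; mean velocity V = Q/A = 0.03567/0.04562 = 0.782 m/s.
Reynolds number Re = ρVD/μ = 1804 · 0.782 · 0.241 / 0.00309 = 1.1e+05.
Re > 4000 → turbulent. Relative roughness ε/D = 2.9e-06/0.241 = 1.2e-05. Swamee-Jain: f = 0.25/(log₁₀[1.2e-05/3.7 + 5.74/1.1e+05^0.9])² = 0.25/(log₁₀[3.25e-06 + 0.000167])² = 0.25/(-3.77)² = 0.01759.
Total minor-loss coefficient ΣK = 1·0.51 = 0.51.
ΔP = [f·L/D + ΣK]·(ρV²/2) = [0.01759·35.87/0.241 + 0.51]·(1804·0.782²/2) = [2.618 + 0.51]·551.5 = 1725 Pa.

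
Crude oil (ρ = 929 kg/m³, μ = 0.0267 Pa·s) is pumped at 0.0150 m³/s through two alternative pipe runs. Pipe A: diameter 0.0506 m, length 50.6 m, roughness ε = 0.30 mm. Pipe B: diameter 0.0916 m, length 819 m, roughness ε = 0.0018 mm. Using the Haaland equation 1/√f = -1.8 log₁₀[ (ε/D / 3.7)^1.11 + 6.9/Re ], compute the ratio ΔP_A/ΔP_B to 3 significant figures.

ΔP_A/ΔP_B ≈ 1.32

Pipe A: V = Q/A = 0.015/0.002011 = 7.459 m/s; Re = 1.313e+04; ε/D = 0.00593; Haaland → f = 0.03718; ΔP_A = f(L/D)(ρV²/2) = 9.61e+05 Pa.
Pipe B: V = Q/A = 0.015/0.00659 = 2.276 m/s; Re = 7255; ε/D = 1.97e-05; Haaland → f = 0.03382; ΔP_B = f(L/D)(ρV²/2) = 7.276e+05 Pa.
ΔP_A/ΔP_B = 9.61e+05/7.276e+05 = 1.32.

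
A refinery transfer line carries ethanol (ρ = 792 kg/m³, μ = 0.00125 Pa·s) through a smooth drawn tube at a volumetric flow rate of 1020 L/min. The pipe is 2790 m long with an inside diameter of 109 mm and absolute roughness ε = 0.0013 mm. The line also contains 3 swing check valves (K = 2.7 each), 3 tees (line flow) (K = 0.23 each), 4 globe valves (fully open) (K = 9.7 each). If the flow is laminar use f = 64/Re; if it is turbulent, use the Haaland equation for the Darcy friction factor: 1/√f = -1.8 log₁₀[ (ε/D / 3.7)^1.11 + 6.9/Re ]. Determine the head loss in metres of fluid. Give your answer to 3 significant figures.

Q = 1020 L/min = 1020/60000 = 0.017 m³/s.
Cross-sectional area A = πD²/4 = π(0.109)²/4 = 0.009331 m²; mean velocity V = Q/A = 0.017/0.009331 = 1.822 m/s.
Reynolds number Re = ρVD/μ = 792 · 1.822 · 0.109 / 0.00125 = 1.258e+05.
Re > 4000 → turbulent. Relative roughness ε/D = 1.3e-06/0.109 = 1.19e-05. Haaland: 1/√f = -1.8 log₁₀[(1.19e-05/3.7)^1.11 + 6.9/1.258e+05] = -1.8 log₁₀[8.02e-07 + 5.48e-05] = 7.658, so f = 0.01705.
Total minor-loss coefficient ΣK = 3·2.7 + 3·0.23 + 4·9.7 = 47.6.
ΔP = [f·L/D + ΣK]·(ρV²/2) = [0.01705·2790/0.109 + 47.6]·(792·1.822²/2) = [436.4 + 47.6]·1314 = 6.362e+05 Pa.
Head loss h_f = ΔP/(ρg) = 6.362e+05/(792·9.81) = 81.9 m.

h_f ≈ 81.9 m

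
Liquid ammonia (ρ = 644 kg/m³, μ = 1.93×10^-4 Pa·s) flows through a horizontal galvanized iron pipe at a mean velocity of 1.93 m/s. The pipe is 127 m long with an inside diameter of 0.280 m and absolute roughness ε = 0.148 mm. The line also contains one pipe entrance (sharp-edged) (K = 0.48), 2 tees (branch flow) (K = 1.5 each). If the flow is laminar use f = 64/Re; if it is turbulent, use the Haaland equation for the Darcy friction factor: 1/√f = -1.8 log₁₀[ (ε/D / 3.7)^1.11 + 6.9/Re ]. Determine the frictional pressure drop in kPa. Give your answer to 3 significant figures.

Reynolds number Re = ρVD/μ = 644 · 1.93 · 0.28 / 0.000193 = 1.803e+06.
Re > 4000 → turbulent. Relative roughness ε/D = 0.000148/0.28 = 0.000529. Haaland: 1/√f = -1.8 log₁₀[(0.000529/3.7)^1.11 + 6.9/1.803e+06] = -1.8 log₁₀[5.39e-05 + 3.83e-06] = 7.629, so f = 0.01718.
Total minor-loss coefficient ΣK = 1·0.48 + 2·1.5 = 3.48.
ΔP = [f·L/D + ΣK]·(ρV²/2) = [0.01718·127/0.28 + 3.48]·(644·1.93²/2) = [7.793 + 3.48]·1199 = 1.352e+04 Pa.
ΔP = 1.352e+04 Pa = 13.5 kPa.

ΔP ≈ 13.5 kPa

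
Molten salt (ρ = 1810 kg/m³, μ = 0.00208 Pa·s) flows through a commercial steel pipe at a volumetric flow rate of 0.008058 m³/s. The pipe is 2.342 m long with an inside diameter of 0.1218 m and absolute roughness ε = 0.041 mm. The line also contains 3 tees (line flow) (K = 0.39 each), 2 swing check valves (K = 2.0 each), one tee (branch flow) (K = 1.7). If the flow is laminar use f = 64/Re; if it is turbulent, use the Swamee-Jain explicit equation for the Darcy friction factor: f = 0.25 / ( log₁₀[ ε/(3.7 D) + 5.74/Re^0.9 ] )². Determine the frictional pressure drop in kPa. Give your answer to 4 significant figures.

Cross-sectional area A = πD²/4 = π(0.1218)²/4 = 0.01165 m²; mean velocity V = Q/A = 0.008058/0.01165 = 0.6916 m/s.
Reynolds number Re = ρVD/μ = 1810 · 0.6916 · 0.1218 / 0.00208 = 7.33e+04.
Re > 4000 → turbulent. Relative roughness ε/D = 4.1e-05/0.1218 = 0.000337. Swamee-Jain: f = 0.25/(log₁₀[0.000337/3.7 + 5.74/7.33e+04^0.9])² = 0.25/(log₁₀[9.1e-05 + 0.00024])² = 0.25/(-3.48)² = 0.02064.
Total minor-loss coefficient ΣK = 3·0.39 + 2·2 + 1·1.7 = 6.87.
ΔP = [f·L/D + ΣK]·(ρV²/2) = [0.02064·2.342/0.1218 + 6.87]·(1810·0.6916²/2) = [0.3969 + 6.87]·432.8 = 3145 Pa.
ΔP = 3145 Pa = 3.145 kPa.

ΔP ≈ 3.145 kPa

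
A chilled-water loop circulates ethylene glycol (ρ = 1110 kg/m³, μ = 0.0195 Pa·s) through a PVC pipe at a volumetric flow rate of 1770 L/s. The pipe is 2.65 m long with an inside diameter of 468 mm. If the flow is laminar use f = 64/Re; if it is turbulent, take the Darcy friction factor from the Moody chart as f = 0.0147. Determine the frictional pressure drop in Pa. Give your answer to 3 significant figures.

Q = 1770 L/s = 1770/1000 = 1.77 m³/s.
Cross-sectional area A = πD²/4 = π(0.468)²/4 = 0.172 m²; mean velocity V = Q/A = 1.77/0.172 = 10.29 m/s.
Reynolds number Re = ρVD/μ = 1110 · 10.29 · 0.468 / 0.0195 = 2.741e+05.
Re > 4000 → turbulent; use the Moody-chart value f = 0.0147.
Darcy-Weisbach: ΔP = f(L/D)(ρV²/2) = 0.0147·(2.65/0.468)·(1110·10.29²/2) = 0.0147·5.662·5.876e+04 = 4891 Pa.

ΔP ≈ 4890 Pa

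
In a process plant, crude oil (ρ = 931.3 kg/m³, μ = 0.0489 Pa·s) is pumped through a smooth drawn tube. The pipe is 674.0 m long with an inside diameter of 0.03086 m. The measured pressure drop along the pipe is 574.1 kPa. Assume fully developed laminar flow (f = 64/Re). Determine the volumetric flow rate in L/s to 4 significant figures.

For laminar flow, f = 64/Re with Re = ρVD/μ, so Darcy-Weisbach reduces to ΔP = 32μLV/D². Solving for V: V = ΔP·D²/(32μL) = 5.741e+05·(0.03086)²/(32·0.0489·674) = 0.5184 m/s.
Check: Re = ρVD/μ = 931.3·0.5184·0.03086/0.0489 = 304.7 < 2300, so the laminar assumption holds.
Q = V·A = 0.5184·(π/4·0.03086²) = 0.0003877 m³/s = 0.3877 L/s.

Q ≈ 0.3877 L/s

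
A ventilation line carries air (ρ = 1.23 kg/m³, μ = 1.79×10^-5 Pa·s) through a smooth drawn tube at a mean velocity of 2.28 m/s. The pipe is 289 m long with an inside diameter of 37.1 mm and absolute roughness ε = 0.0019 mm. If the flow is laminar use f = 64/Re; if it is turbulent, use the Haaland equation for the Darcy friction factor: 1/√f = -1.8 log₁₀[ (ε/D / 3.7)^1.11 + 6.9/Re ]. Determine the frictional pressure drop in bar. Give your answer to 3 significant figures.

ΔP ≈ 0.00899 bar

Reynolds number Re = ρVD/μ = 1.23 · 2.28 · 0.0371 / 1.79e-05 = 5812.
Re > 4000 → turbulent. Relative roughness ε/D = 1.9e-06/0.0371 = 5.12e-05. Haaland: 1/√f = -1.8 log₁₀[(5.12e-05/3.7)^1.11 + 6.9/5812] = -1.8 log₁₀[4.04e-06 + 0.00119] = 5.263, so f = 0.0361.
Darcy-Weisbach: ΔP = f(L/D)(ρV²/2) = 0.0361·(289/0.0371)·(1.23·2.28²/2) = 0.0361·7790·3.197 = 899 Pa.
ΔP = 899 Pa = 0.00899 bar.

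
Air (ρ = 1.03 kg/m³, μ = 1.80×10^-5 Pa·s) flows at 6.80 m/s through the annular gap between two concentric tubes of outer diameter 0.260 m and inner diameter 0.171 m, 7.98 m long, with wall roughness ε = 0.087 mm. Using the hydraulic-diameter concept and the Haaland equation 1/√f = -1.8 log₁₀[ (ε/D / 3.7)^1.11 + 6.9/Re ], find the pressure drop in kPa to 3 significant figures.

Hydraulic diameter D_h = 4A/P = D_o - D_i = 0.26 - 0.171 = 0.089 m.
Re = ρVD_h/μ = 1.03·6.8·0.089/1.8e-05 = 3.463e+04.
ε/D_h = 8.7e-05/0.089 = 0.000978; Haaland gives 1/√f = -1.8 log₁₀[0.000107+0.000199] = 6.326, so f = 0.02499.
ΔP = f(L/D_h)(ρV²/2) = 0.02499·7.98/0.089·23.81 = 53.36 Pa.
ΔP = 0.0534 kPa.

ΔP ≈ 0.0534 kPa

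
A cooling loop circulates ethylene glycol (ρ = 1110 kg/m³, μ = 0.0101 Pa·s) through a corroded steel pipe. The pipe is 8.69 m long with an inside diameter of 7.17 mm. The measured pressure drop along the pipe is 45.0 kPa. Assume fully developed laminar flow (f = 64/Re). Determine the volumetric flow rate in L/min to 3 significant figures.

For laminar flow, f = 64/Re with Re = ρVD/μ, so Darcy-Weisbach reduces to ΔP = 32μLV/D². Solving for V: V = ΔP·D²/(32μL) = 4.5e+04·(0.00717)²/(32·0.0101·8.69) = 0.8237 m/s.
Check: Re = ρVD/μ = 1110·0.8237·0.00717/0.0101 = 649.1 < 2300, so the laminar assumption holds.
Q = V·A = 0.8237·(π/4·0.00717²) = 3.326e-05 m³/s = 2.00 L/min.

Q ≈ 2.00 L/min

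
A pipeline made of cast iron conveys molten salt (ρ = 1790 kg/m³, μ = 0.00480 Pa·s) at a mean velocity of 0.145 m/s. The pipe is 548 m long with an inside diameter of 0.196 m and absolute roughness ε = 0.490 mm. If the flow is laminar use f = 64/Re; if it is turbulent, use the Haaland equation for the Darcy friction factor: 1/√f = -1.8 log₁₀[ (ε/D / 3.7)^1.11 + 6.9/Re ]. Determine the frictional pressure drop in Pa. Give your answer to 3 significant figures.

Reynolds number Re = ρVD/μ = 1790 · 0.145 · 0.196 / 0.0048 = 1.06e+04.
Re > 4000 → turbulent. Relative roughness ε/D = 0.00049/0.196 = 0.0025. Haaland: 1/√f = -1.8 log₁₀[(0.0025/3.7)^1.11 + 6.9/1.06e+04] = -1.8 log₁₀[0.000303 + 0.000651] = 5.437, so f = 0.03383.
Darcy-Weisbach: ΔP = f(L/D)(ρV²/2) = 0.03383·(548/0.196)·(1790·0.145²/2) = 0.03383·2796·18.82 = 1780 Pa.

ΔP ≈ 1780 Pa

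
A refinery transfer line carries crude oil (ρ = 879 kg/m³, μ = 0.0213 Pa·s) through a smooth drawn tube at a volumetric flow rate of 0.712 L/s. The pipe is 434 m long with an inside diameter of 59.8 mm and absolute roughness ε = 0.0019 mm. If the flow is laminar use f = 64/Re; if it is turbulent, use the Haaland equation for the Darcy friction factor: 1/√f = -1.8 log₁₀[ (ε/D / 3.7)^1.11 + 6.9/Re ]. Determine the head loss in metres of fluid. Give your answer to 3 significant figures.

Q = 0.712 L/s = 0.712/1000 = 0.000712 m³/s.
Cross-sectional area A = πD²/4 = π(0.0598)²/4 = 0.002809 m²; mean velocity V = Q/A = 0.000712/0.002809 = 0.2535 m/s.
Reynolds number Re = ρVD/μ = 879 · 0.2535 · 0.0598 / 0.0213 = 625.6.
Re < 2300 → laminar flow, so f = 64/Re = 64/625.6 = 0.1023 (the turbulent correlation is not needed).
Darcy-Weisbach: ΔP = f(L/D)(ρV²/2) = 0.1023·(434/0.0598)·(879·0.2535²/2) = 0.1023·7258·28.24 = 2.097e+04 Pa.
Head loss h_f = ΔP/(ρg) = 2.097e+04/(879·9.81) = 2.43 m.

h_f ≈ 2.43 m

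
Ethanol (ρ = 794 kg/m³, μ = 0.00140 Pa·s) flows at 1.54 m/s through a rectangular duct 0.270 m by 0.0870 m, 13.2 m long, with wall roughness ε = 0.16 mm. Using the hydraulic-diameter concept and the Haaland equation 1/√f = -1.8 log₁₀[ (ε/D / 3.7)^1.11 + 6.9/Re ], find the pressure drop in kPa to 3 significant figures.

Hydraulic diameter D_h = 4A/P = 4·(0.27·0.087)/(2·(0.27+0.087)) = 0.09396/0.714 = 0.1316 m.
Re = ρVD_h/μ = 794·1.54·0.1316/0.0014 = 1.149e+05.
ε/D_h = 0.00016/0.1316 = 0.00122; Haaland gives 1/√f = -1.8 log₁₀[0.000136+6e-05] = 6.674, so f = 0.02245.
ΔP = f(L/D_h)(ρV²/2) = 0.02245·13.2/0.1316·941.5 = 2120 Pa.
ΔP = 2.12 kPa.

ΔP ≈ 2.12 kPa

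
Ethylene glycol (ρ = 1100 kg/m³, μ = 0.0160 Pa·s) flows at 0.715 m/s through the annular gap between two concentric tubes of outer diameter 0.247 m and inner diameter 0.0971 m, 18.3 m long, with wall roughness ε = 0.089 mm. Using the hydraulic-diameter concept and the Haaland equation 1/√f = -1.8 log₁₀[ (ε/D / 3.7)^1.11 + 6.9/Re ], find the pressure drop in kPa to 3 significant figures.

ΔP ≈ 1.18 kPa

Hydraulic diameter D_h = 4A/P = D_o - D_i = 0.247 - 0.0971 = 0.1499 m.
Re = ρVD_h/μ = 1100·0.715·0.1499/0.016 = 7369.
ε/D_h = 8.9e-05/0.1499 = 0.000594; Haaland gives 1/√f = -1.8 log₁₀[6.14e-05+0.000936] = 5.402, so f = 0.03427.
ΔP = f(L/D_h)(ρV²/2) = 0.03427·18.3/0.1499·281.2 = 1176 Pa.
ΔP = 1.18 kPa.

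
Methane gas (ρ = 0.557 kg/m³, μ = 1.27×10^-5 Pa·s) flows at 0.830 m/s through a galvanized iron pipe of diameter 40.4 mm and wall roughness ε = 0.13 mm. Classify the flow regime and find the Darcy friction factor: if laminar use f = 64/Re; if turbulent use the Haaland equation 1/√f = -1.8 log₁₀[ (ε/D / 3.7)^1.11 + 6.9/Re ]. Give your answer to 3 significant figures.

f ≈ 0.0435

Re = ρVD/μ = 0.557·0.83·0.0404/1.27e-05 = 1471.
Re < 2300 → laminar, so f = 64/Re = 0.04352 (roughness is irrelevant in laminar flow).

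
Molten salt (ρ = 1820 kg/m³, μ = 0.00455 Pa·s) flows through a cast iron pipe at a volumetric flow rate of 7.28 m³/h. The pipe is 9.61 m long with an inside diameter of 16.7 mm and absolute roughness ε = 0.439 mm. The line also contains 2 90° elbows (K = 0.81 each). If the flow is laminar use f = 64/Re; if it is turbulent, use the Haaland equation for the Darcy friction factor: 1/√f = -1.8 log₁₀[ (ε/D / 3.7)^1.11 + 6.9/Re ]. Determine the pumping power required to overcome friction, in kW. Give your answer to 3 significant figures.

P ≈ 5.20 kW

Q = 7.28 m³/h = 7.28/3600 = 0.002022 m³/s.
Cross-sectional area A = πD²/4 = π(0.0167)²/4 = 0.000219 m²; mean velocity V = Q/A = 0.002022/0.000219 = 9.232 m/s.
Reynolds number Re = ρVD/μ = 1820 · 9.232 · 0.0167 / 0.00455 = 6.167e+04.
Re > 4000 → turbulent. Relative roughness ε/D = 0.000439/0.0167 = 0.0263. Haaland: 1/√f = -1.8 log₁₀[(0.0263/3.7)^1.11 + 6.9/6.167e+04] = -1.8 log₁₀[0.00412 + 0.000112] = 4.272, so f = 0.0548.
Total minor-loss coefficient ΣK = 2·0.81 = 1.62.
ΔP = [f·L/D + ΣK]·(ρV²/2) = [0.0548·9.61/0.0167 + 1.62]·(1820·9.232²/2) = [31.54 + 1.62]·7.756e+04 = 2.572e+06 Pa.
Pumping power P = QΔP = 0.002022·2.572e+06 = 5201 W = 5.20 kW.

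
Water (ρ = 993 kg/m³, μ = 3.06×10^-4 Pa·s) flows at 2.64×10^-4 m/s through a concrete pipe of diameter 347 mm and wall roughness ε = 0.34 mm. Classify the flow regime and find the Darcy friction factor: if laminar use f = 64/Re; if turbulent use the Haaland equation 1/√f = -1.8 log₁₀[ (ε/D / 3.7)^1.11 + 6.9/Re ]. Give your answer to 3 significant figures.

Re = ρVD/μ = 993·0.000264·0.347/0.000306 = 297.3.
Re < 2300 → laminar, so f = 64/Re = 0.2153 (roughness is irrelevant in laminar flow).

f ≈ 0.215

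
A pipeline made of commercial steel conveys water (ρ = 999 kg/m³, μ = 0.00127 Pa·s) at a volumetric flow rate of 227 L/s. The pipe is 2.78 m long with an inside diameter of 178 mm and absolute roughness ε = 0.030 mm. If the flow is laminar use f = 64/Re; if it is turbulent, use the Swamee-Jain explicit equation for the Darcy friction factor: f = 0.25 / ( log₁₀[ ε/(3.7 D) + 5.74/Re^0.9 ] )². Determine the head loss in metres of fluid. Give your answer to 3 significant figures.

Q = 227 L/s = 227/1000 = 0.227 m³/s.
Cross-sectional area A = πD²/4 = π(0.178)²/4 = 0.02488 m²; mean velocity V = Q/A = 0.227/0.02488 = 9.122 m/s.
Reynolds number Re = ρVD/μ = 999 · 9.122 · 0.178 / 0.00127 = 1.277e+06.
Re > 4000 → turbulent. Relative roughness ε/D = 3e-05/0.178 = 0.000169. Swamee-Jain: f = 0.25/(log₁₀[0.000169/3.7 + 5.74/1.277e+06^0.9])² = 0.25/(log₁₀[4.56e-05 + 1.83e-05])² = 0.25/(-4.195)² = 0.01421.
Darcy-Weisbach: ΔP = f(L/D)(ρV²/2) = 0.01421·(2.78/0.178)·(999·9.122²/2) = 0.01421·15.62·4.156e+04 = 9224 Pa.
Head loss h_f = ΔP/(ρg) = 9224/(999·9.81) = 0.941 m.

h_f ≈ 0.941 m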